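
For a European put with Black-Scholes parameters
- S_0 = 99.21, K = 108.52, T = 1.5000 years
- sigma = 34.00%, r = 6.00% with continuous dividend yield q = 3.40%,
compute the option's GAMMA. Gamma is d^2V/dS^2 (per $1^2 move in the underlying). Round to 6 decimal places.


d1 = 0.0864629724; d2 = -0.3299502839
phi(d1) = 0.3974538485; exp(-qT) = 0.9502786705; exp(-rT) = 0.9139311853
Gamma = exp(-qT) * phi(d1) / (S * sigma * sqrt(T)) = 0.9502786705 * 0.3974538485 / (99.2100 * 0.3400 * 1.2247448714) = 0.009142

Answer: Gamma = 0.009142


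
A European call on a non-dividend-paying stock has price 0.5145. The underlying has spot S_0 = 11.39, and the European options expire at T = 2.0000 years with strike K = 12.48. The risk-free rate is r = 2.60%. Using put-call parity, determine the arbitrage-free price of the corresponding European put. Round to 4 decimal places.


Answer: Put price = 0.9721

Derivation:
Put-call parity: C - P = S_0 * exp(-qT) - K * exp(-rT).
S_0 * exp(-qT) = 11.3900 * 1.00000000 = 11.39000000
K * exp(-rT) = 12.4800 * 0.94932887 = 11.84762426
P = C - S*exp(-qT) + K*exp(-rT)
P = 0.5145 - 11.39000000 + 11.84762426 = 0.9721


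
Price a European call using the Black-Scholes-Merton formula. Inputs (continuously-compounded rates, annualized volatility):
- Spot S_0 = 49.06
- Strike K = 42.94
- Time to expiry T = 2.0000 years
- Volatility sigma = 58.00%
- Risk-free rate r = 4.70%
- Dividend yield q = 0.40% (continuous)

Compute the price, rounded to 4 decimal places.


d1 = (ln(S/K) + (r - q + 0.5*sigma^2) * T) / (sigma * sqrt(T)) = 0.67740860
d2 = d1 - sigma * sqrt(T) = -0.14283527
exp(-rT) = 0.91028276; exp(-qT) = 0.99203191
C = S_0 * exp(-qT) * N(d1) - K * exp(-rT) * N(d2)
N(d1) = 0.75092663; N(d2) = 0.44321014
C = 49.0600 * 0.99203191 * 0.75092663 - 42.9400 * 0.91028276 * 0.44321014 = 19.2229

Answer: Price = 19.2229


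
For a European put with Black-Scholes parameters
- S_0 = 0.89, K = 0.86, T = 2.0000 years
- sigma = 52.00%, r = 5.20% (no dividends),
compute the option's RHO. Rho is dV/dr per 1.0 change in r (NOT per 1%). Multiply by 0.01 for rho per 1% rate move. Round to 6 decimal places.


Answer: Rho = -0.885554

Derivation:
d1 = 0.5557438755; d2 = -0.1796471769
phi(d1) = 0.3418565205; exp(-qT) = 1.0000000000; exp(-rT) = 0.9012252974
N(-d2) = 0.5712852173
Rho = -K*T*exp(-rT)*N(-d2) = -0.8600 * 2.0000 * 0.9012252974 * 0.5712852173 = -0.885554


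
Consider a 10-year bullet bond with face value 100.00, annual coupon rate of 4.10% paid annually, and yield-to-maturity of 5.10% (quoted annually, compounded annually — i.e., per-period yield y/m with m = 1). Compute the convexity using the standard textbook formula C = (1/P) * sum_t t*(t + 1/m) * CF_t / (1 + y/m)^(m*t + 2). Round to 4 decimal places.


Coupon per period c = face * coupon_rate / m = 4.100000
Periods per year m = 1; per-period yield y/m = 0.051000
Number of cashflows N = 10
Cashflows (t years, CF_t, discount factor 1/(1+y/m)^(m*t), PV):
  t = 1.0000: CF_t = 4.100000, DF = 0.951475, PV = 3.901047
  t = 2.0000: CF_t = 4.100000, DF = 0.905304, PV = 3.711747
  t = 3.0000: CF_t = 4.100000, DF = 0.861374, PV = 3.531634
  t = 4.0000: CF_t = 4.100000, DF = 0.819576, PV = 3.360261
  t = 5.0000: CF_t = 4.100000, DF = 0.779806, PV = 3.197203
  t = 6.0000: CF_t = 4.100000, DF = 0.741965, PV = 3.042058
  t = 7.0000: CF_t = 4.100000, DF = 0.705961, PV = 2.894442
  t = 8.0000: CF_t = 4.100000, DF = 0.671705, PV = 2.753989
  t = 9.0000: CF_t = 4.100000, DF = 0.639110, PV = 2.620351
  t = 10.0000: CF_t = 104.100000, DF = 0.608097, PV = 63.302895
Price P = sum_t PV_t = 92.315627
Convexity numerator sum_t t*(t + 1/m) * CF_t / (1+y/m)^(m*t + 2):
  t = 1.0000: term = 7.063268
  t = 2.0000: term = 20.161565
  t = 3.0000: term = 38.366442
  t = 4.0000: term = 60.841170
  t = 5.0000: term = 86.833259
  t = 6.0000: term = 115.667519
  t = 7.0000: term = 146.739637
  t = 8.0000: term = 179.510226
  t = 9.0000: term = 213.499317
  t = 10.0000: term = 6303.921876
Convexity = (1/P) * sum = 7172.604277 / 92.315627 = 77.696534

Answer: Convexity = 77.6965


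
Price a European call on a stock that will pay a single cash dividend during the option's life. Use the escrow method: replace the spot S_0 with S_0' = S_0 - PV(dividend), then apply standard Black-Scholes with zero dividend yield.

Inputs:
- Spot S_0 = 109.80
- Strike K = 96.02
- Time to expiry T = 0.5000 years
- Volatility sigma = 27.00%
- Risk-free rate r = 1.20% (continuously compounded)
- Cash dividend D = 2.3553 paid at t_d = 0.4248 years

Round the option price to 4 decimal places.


PV(D) = D * exp(-r * t_d) = 2.3553 * 0.99491537 = 2.34332417
S_0' = S_0 - PV(D) = 109.8000 - 2.34332417 = 107.45667583
d1 = (ln(S_0'/K) + (r + sigma^2/2)*T) / (sigma*sqrt(T)) = 0.71630570
d2 = d1 - sigma*sqrt(T) = 0.52538687
exp(-rT) = 0.99401796
N(d1) = 0.76309870; N(d2) = 0.70034286
C = S_0' * N(d1) - K * exp(-rT) * N(d2) = 107.45667583 * 0.76309870 - 96.0200 * 0.99401796 * 0.70034286 = 15.1554

Answer: Price = 15.1554


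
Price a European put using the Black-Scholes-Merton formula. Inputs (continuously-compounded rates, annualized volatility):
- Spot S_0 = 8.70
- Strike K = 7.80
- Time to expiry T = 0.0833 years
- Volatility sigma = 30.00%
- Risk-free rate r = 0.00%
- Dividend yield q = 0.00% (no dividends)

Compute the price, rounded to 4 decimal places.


Answer: Price = 0.0352

Derivation:
d1 = (ln(S/K) + (r - q + 0.5*sigma^2) * T) / (sigma * sqrt(T)) = 1.30446968
d2 = d1 - sigma * sqrt(T) = 1.21788446
exp(-rT) = 1.00000000; exp(-qT) = 1.00000000
P = K * exp(-rT) * N(-d2) - S_0 * exp(-qT) * N(-d1)
N(-d1) = 0.09603675; N(-d2) = 0.11163394
P = 7.8000 * 1.00000000 * 0.11163394 - 8.7000 * 1.00000000 * 0.09603675 = 0.0352


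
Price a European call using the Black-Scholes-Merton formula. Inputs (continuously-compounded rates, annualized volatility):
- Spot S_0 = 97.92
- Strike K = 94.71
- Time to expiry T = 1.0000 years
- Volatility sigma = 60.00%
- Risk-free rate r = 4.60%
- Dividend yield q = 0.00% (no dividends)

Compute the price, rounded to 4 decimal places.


Answer: Price = 26.1332

Derivation:
d1 = (ln(S/K) + (r - q + 0.5*sigma^2) * T) / (sigma * sqrt(T)) = 0.43221871
d2 = d1 - sigma * sqrt(T) = -0.16778129
exp(-rT) = 0.95504196; exp(-qT) = 1.00000000
C = S_0 * exp(-qT) * N(d1) - K * exp(-rT) * N(d2)
N(d1) = 0.66720877; N(d2) = 0.43337767
C = 97.9200 * 1.00000000 * 0.66720877 - 94.7100 * 0.95504196 * 0.43337767 = 26.1332


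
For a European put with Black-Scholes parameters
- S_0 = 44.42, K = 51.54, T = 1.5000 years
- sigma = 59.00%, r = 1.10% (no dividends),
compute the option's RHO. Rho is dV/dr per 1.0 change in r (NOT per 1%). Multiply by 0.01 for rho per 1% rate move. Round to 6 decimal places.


d1 = 0.1783928966; d2 = -0.5442065776
phi(d1) = 0.3926445435; exp(-qT) = 1.0000000000; exp(-rT) = 0.9836353794
N(-d2) = 0.7068503370
Rho = -K*T*exp(-rT)*N(-d2) = -51.5400 * 1.5000 * 0.9836353794 * 0.7068503370 = -53.752329

Answer: Rho = -53.752329


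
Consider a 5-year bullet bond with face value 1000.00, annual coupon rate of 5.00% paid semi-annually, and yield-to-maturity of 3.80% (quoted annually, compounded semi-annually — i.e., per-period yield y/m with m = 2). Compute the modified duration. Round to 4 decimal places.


Coupon per period c = face * coupon_rate / m = 25.000000
Periods per year m = 2; per-period yield y/m = 0.019000
Number of cashflows N = 10
Cashflows (t years, CF_t, discount factor 1/(1+y/m)^(m*t), PV):
  t = 0.5000: CF_t = 25.000000, DF = 0.981354, PV = 24.533857
  t = 1.0000: CF_t = 25.000000, DF = 0.963056, PV = 24.076405
  t = 1.5000: CF_t = 25.000000, DF = 0.945099, PV = 23.627483
  t = 2.0000: CF_t = 25.000000, DF = 0.927477, PV = 23.186931
  t = 2.5000: CF_t = 25.000000, DF = 0.910184, PV = 22.754594
  t = 3.0000: CF_t = 25.000000, DF = 0.893213, PV = 22.330318
  t = 3.5000: CF_t = 25.000000, DF = 0.876558, PV = 21.913953
  t = 4.0000: CF_t = 25.000000, DF = 0.860214, PV = 21.505351
  t = 4.5000: CF_t = 25.000000, DF = 0.844175, PV = 21.104368
  t = 5.0000: CF_t = 1025.000000, DF = 0.828434, PV = 849.145330
Price P = sum_t PV_t = 1054.178589
First compute Macaulay numerator sum_t t * PV_t:
  t * PV_t at t = 0.5000: 12.266928
  t * PV_t at t = 1.0000: 24.076405
  t * PV_t at t = 1.5000: 35.441224
  t * PV_t at t = 2.0000: 46.373862
  t * PV_t at t = 2.5000: 56.886485
  t * PV_t at t = 3.0000: 66.990954
  t * PV_t at t = 3.5000: 76.698835
  t * PV_t at t = 4.0000: 86.021404
  t * PV_t at t = 4.5000: 94.969656
  t * PV_t at t = 5.0000: 4245.726649
Macaulay duration D = 4745.452402 / 1054.178589 = 4.501564
Modified duration = D / (1 + y/m) = 4.501564 / (1 + 0.019000) = 4.417629

Answer: Modified duration = 4.4176


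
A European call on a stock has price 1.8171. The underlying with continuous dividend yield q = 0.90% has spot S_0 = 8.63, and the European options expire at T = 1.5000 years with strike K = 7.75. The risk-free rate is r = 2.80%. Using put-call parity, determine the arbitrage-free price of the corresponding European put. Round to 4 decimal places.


Put-call parity: C - P = S_0 * exp(-qT) - K * exp(-rT).
S_0 * exp(-qT) = 8.6300 * 0.98659072 = 8.51427788
K * exp(-rT) = 7.7500 * 0.95886978 = 7.43124080
P = C - S*exp(-qT) + K*exp(-rT)
P = 1.8171 - 8.51427788 + 7.43124080 = 0.7341

Answer: Put price = 0.7341


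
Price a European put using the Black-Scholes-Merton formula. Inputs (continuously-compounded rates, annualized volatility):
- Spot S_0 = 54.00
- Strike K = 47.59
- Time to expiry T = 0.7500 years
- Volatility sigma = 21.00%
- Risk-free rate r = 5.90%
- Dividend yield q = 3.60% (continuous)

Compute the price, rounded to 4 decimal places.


d1 = (ln(S/K) + (r - q + 0.5*sigma^2) * T) / (sigma * sqrt(T)) = 0.88059053
d2 = d1 - sigma * sqrt(T) = 0.69872519
exp(-rT) = 0.95671475; exp(-qT) = 0.97336124
P = K * exp(-rT) * N(-d2) - S_0 * exp(-qT) * N(-d1)
N(-d1) = 0.18926974; N(-d2) = 0.24236189
P = 47.5900 * 0.95671475 * 0.24236189 - 54.0000 * 0.97336124 * 0.18926974 = 1.0864

Answer: Price = 1.0864


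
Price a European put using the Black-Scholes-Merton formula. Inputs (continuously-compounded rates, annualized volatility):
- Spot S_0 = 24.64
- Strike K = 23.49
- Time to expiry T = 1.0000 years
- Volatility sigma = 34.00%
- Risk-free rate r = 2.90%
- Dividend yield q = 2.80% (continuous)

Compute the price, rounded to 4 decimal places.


d1 = (ln(S/K) + (r - q + 0.5*sigma^2) * T) / (sigma * sqrt(T)) = 0.31351865
d2 = d1 - sigma * sqrt(T) = -0.02648135
exp(-rT) = 0.97141646; exp(-qT) = 0.97238837
P = K * exp(-rT) * N(-d2) - S_0 * exp(-qT) * N(-d1)
N(-d1) = 0.37694333; N(-d2) = 0.51056330
P = 23.4900 * 0.97141646 * 0.51056330 - 24.6400 * 0.97238837 * 0.37694333 = 2.6189

Answer: Price = 2.6189


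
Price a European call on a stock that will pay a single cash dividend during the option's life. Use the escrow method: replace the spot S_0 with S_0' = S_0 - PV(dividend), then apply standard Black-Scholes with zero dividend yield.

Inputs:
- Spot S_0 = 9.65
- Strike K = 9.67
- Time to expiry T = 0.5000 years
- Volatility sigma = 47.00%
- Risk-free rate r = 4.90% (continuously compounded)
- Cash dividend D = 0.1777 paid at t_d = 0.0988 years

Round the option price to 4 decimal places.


PV(D) = D * exp(-r * t_d) = 0.1777 * 0.99517050 = 0.17684180
S_0' = S_0 - PV(D) = 9.6500 - 0.17684180 = 9.47315820
d1 = (ln(S_0'/K) + (r + sigma^2/2)*T) / (sigma*sqrt(T)) = 0.17800748
d2 = d1 - sigma*sqrt(T) = -0.15433271
exp(-rT) = 0.97579769
N(d1) = 0.57064145; N(d2) = 0.43867370
C = S_0' * N(d1) - K * exp(-rT) * N(d2) = 9.47315820 * 0.57064145 - 9.6700 * 0.97579769 * 0.43867370 = 1.2665

Answer: Price = 1.2665


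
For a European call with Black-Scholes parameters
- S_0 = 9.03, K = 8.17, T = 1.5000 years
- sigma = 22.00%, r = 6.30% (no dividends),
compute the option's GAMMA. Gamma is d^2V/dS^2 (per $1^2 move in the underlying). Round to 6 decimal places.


d1 = 0.8568888841; d2 = 0.5874450124
phi(d1) = 0.2763553302; exp(-qT) = 1.0000000000; exp(-rT) = 0.9098277346
Gamma = exp(-qT) * phi(d1) / (S * sigma * sqrt(T)) = 1.0000000000 * 0.2763553302 / (9.0300 * 0.2200 * 1.2247448714) = 0.113583

Answer: Gamma = 0.113583


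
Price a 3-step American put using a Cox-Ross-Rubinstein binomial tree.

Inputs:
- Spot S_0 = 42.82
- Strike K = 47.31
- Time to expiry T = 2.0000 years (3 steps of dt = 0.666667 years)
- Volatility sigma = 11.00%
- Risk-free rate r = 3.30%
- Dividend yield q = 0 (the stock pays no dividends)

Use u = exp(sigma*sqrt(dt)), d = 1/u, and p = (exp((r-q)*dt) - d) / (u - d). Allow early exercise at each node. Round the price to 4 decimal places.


Answer: Price = V(0,0) = 4.4900

Derivation:
dt = T/N = 0.666667
u = exp(sigma*sqrt(dt)) = 1.093971; d = 1/u = 0.914101
p = (exp((r-q)*dt) - d) / (u - d) = 0.601227
Discount per step: exp(-r*dt) = 0.978240
Stock lattice S(k, i) with i counting down-moves:
  k=0: S(0,0) = 42.8200
  k=1: S(1,0) = 46.8439; S(1,1) = 39.1418
  k=2: S(2,0) = 51.2458; S(2,1) = 42.8200; S(2,2) = 35.7795
  k=3: S(3,0) = 56.0615; S(3,1) = 46.8439; S(3,2) = 39.1418; S(3,3) = 32.7061
Terminal payoffs V(N, i) = max(K - S_T, 0):
  V(3,0) = 0.000000; V(3,1) = 0.466142; V(3,2) = 8.168211; V(3,3) = 14.603906
Backward induction: V(k, i) = exp(-r*dt) * [p * V(k+1, i) + (1-p) * V(k+1, i+1)]; then take max(V_cont, immediate exercise) for American.
  V(2,0) = exp(-r*dt) * [p*0.000000 + (1-p)*0.466142] = 0.181840; exercise = 0.000000; V(2,0) = max -> 0.181840
  V(2,1) = exp(-r*dt) * [p*0.466142 + (1-p)*8.168211] = 3.460546; exercise = 4.490000; V(2,1) = max -> 4.490000
  V(2,2) = exp(-r*dt) * [p*8.168211 + (1-p)*14.603906] = 10.501012; exercise = 11.530467; V(2,2) = max -> 11.530467
  V(1,0) = exp(-r*dt) * [p*0.181840 + (1-p)*4.490000] = 1.858479; exercise = 0.466142; V(1,0) = max -> 1.858479
  V(1,1) = exp(-r*dt) * [p*4.490000 + (1-p)*11.530467] = 7.138757; exercise = 8.168211; V(1,1) = max -> 8.168211
  V(0,0) = exp(-r*dt) * [p*1.858479 + (1-p)*8.168211] = 4.279441; exercise = 4.490000; V(0,0) = max -> 4.490000


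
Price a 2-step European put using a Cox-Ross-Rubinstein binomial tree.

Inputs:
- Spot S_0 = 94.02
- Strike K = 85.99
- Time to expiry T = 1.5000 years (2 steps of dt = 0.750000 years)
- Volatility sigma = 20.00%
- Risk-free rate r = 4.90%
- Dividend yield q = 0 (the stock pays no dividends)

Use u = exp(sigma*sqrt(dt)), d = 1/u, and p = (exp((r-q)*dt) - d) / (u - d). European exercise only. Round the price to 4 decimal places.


dt = T/N = 0.750000
u = exp(sigma*sqrt(dt)) = 1.189110; d = 1/u = 0.840965
p = (exp((r-q)*dt) - d) / (u - d) = 0.564330
Discount per step: exp(-r*dt) = 0.963917
Stock lattice S(k, i) with i counting down-moves:
  k=0: S(0,0) = 94.0200
  k=1: S(1,0) = 111.8001; S(1,1) = 79.0675
  k=2: S(2,0) = 132.9426; S(2,1) = 94.0200; S(2,2) = 66.4930
Terminal payoffs V(N, i) = max(K - S_T, 0):
  V(2,0) = 0.000000; V(2,1) = 0.000000; V(2,2) = 19.496954
Backward induction: V(k, i) = exp(-r*dt) * [p * V(k+1, i) + (1-p) * V(k+1, i+1)].
  V(1,0) = exp(-r*dt) * [p*0.000000 + (1-p)*0.000000] = 0.000000
  V(1,1) = exp(-r*dt) * [p*0.000000 + (1-p)*19.496954] = 8.187745
  V(0,0) = exp(-r*dt) * [p*0.000000 + (1-p)*8.187745] = 3.438443

Answer: Price = V(0,0) = 3.4384


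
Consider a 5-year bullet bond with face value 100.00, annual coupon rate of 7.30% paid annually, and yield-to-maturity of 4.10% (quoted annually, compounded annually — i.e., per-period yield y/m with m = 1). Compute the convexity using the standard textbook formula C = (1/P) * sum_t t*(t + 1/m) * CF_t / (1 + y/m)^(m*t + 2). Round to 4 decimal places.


Coupon per period c = face * coupon_rate / m = 7.300000
Periods per year m = 1; per-period yield y/m = 0.041000
Number of cashflows N = 5
Cashflows (t years, CF_t, discount factor 1/(1+y/m)^(m*t), PV):
  t = 1.0000: CF_t = 7.300000, DF = 0.960615, PV = 7.012488
  t = 2.0000: CF_t = 7.300000, DF = 0.922781, PV = 6.736300
  t = 3.0000: CF_t = 7.300000, DF = 0.886437, PV = 6.470989
  t = 4.0000: CF_t = 7.300000, DF = 0.851524, PV = 6.216128
  t = 5.0000: CF_t = 107.300000, DF = 0.817987, PV = 87.769995
Price P = sum_t PV_t = 114.205900
Convexity numerator sum_t t*(t + 1/m) * CF_t / (1+y/m)^(m*t + 2):
  t = 1.0000: term = 12.941978
  t = 2.0000: term = 37.296767
  t = 3.0000: term = 71.655653
  t = 4.0000: term = 114.722467
  t = 5.0000: term = 2429.773942
Convexity = (1/P) * sum = 2666.390808 / 114.205900 = 23.347225

Answer: Convexity = 23.3472


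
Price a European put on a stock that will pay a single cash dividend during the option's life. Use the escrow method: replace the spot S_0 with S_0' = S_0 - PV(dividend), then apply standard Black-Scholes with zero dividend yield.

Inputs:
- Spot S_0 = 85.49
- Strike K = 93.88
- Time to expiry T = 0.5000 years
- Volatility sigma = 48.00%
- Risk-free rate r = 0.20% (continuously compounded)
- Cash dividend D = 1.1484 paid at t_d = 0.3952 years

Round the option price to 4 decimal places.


PV(D) = D * exp(-r * t_d) = 1.1484 * 0.99920991 = 1.14749266
S_0' = S_0 - PV(D) = 85.4900 - 1.14749266 = 84.34250734
d1 = (ln(S_0'/K) + (r + sigma^2/2)*T) / (sigma*sqrt(T)) = -0.14298699
d2 = d1 - sigma*sqrt(T) = -0.48239825
exp(-rT) = 0.99900050
N(-d1) = 0.55684977; N(-d2) = 0.68523847
P = K * exp(-rT) * N(-d2) - S_0' * N(-d1) = 93.8800 * 0.99900050 * 0.68523847 - 84.34250734 * 0.55684977 = 17.2998

Answer: Price = 17.2998


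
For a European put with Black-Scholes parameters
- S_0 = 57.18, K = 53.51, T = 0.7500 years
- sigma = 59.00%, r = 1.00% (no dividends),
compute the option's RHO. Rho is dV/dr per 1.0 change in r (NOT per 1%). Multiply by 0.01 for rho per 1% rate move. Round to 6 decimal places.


d1 = 0.3999826585; d2 = -0.1109723297
phi(d1) = 0.3682726948; exp(-qT) = 1.0000000000; exp(-rT) = 0.9925280548
N(-d2) = 0.5441808556
Rho = -K*T*exp(-rT)*N(-d2) = -53.5100 * 0.7500 * 0.9925280548 * 0.5441808556 = -21.676156

Answer: Rho = -21.676156


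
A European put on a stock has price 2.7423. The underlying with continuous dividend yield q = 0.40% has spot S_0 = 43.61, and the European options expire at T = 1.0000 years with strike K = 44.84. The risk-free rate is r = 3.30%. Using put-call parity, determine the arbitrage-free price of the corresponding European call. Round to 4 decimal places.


Answer: Call price = 2.7938

Derivation:
Put-call parity: C - P = S_0 * exp(-qT) - K * exp(-rT).
S_0 * exp(-qT) = 43.6100 * 0.99600799 = 43.43590842
K * exp(-rT) = 44.8400 * 0.96753856 = 43.38442901
C = P + S*exp(-qT) - K*exp(-rT)
C = 2.7423 + 43.43590842 - 43.38442901 = 2.7938


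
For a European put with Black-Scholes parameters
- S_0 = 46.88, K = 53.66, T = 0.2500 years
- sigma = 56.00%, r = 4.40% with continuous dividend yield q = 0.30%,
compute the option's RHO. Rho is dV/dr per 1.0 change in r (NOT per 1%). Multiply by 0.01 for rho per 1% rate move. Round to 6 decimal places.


d1 = -0.3058096419; d2 = -0.5858096419
phi(d1) = 0.3807172514; exp(-qT) = 0.9992502812; exp(-rT) = 0.9890602788
N(-d2) = 0.7209982782
Rho = -K*T*exp(-rT)*N(-d2) = -53.6600 * 0.2500 * 0.9890602788 * 0.7209982782 = -9.566381

Answer: Rho = -9.566381


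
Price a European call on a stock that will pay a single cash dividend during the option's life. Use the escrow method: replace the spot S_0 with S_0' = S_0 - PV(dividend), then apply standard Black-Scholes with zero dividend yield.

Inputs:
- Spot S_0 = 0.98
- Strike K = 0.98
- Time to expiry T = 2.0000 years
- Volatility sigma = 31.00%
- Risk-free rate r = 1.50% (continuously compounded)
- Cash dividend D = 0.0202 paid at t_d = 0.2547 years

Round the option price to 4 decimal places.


PV(D) = D * exp(-r * t_d) = 0.0202 * 0.99618679 = 0.02012297
S_0' = S_0 - PV(D) = 0.9800 - 0.02012297 = 0.95987703
d1 = (ln(S_0'/K) + (r + sigma^2/2)*T) / (sigma*sqrt(T)) = 0.24030820
d2 = d1 - sigma*sqrt(T) = -0.19809800
exp(-rT) = 0.97044553
N(d1) = 0.59495433; N(d2) = 0.42148419
C = S_0' * N(d1) - K * exp(-rT) * N(d2) = 0.95987703 * 0.59495433 - 0.9800 * 0.97044553 * 0.42148419 = 0.1702

Answer: Price = 0.1702


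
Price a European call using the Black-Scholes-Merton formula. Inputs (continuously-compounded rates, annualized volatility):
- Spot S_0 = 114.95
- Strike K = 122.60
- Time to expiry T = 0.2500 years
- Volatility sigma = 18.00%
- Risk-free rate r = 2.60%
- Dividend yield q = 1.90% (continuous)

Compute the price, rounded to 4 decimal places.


d1 = (ln(S/K) + (r - q + 0.5*sigma^2) * T) / (sigma * sqrt(T)) = -0.65144191
d2 = d1 - sigma * sqrt(T) = -0.74144191
exp(-rT) = 0.99352108; exp(-qT) = 0.99526126
C = S_0 * exp(-qT) * N(d1) - K * exp(-rT) * N(d2)
N(d1) = 0.25738063; N(d2) = 0.22921277
C = 114.9500 * 0.99526126 * 0.25738063 - 122.6000 * 0.99352108 * 0.22921277 = 1.5263

Answer: Price = 1.5263


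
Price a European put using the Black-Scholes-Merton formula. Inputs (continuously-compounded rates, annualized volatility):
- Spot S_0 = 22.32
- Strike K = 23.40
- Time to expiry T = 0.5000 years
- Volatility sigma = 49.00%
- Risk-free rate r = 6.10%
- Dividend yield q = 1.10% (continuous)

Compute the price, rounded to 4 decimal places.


Answer: Price = 3.3434

Derivation:
d1 = (ln(S/K) + (r - q + 0.5*sigma^2) * T) / (sigma * sqrt(T)) = 0.10901599
d2 = d1 - sigma * sqrt(T) = -0.23746633
exp(-rT) = 0.96996043; exp(-qT) = 0.99451510
P = K * exp(-rT) * N(-d2) - S_0 * exp(-qT) * N(-d1)
N(-d1) = 0.45659490; N(-d2) = 0.59385248
P = 23.4000 * 0.96996043 * 0.59385248 - 22.3200 * 0.99451510 * 0.45659490 = 3.3434


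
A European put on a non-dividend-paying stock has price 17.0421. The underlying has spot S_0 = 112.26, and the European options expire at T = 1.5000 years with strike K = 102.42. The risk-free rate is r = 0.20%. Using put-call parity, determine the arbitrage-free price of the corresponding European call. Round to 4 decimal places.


Answer: Call price = 27.1889

Derivation:
Put-call parity: C - P = S_0 * exp(-qT) - K * exp(-rT).
S_0 * exp(-qT) = 112.2600 * 1.00000000 = 112.26000000
K * exp(-rT) = 102.4200 * 0.99700450 = 102.11320043
C = P + S*exp(-qT) - K*exp(-rT)
C = 17.0421 + 112.26000000 - 102.11320043 = 27.1889


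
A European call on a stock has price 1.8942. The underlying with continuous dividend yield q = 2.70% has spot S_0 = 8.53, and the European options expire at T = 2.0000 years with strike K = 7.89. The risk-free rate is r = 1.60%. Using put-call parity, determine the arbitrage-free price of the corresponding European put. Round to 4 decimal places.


Answer: Put price = 1.4541

Derivation:
Put-call parity: C - P = S_0 * exp(-qT) - K * exp(-rT).
S_0 * exp(-qT) = 8.5300 * 0.94743211 = 8.08159587
K * exp(-rT) = 7.8900 * 0.96850658 = 7.64151693
P = C - S*exp(-qT) + K*exp(-rT)
P = 1.8942 - 8.08159587 + 7.64151693 = 1.4541


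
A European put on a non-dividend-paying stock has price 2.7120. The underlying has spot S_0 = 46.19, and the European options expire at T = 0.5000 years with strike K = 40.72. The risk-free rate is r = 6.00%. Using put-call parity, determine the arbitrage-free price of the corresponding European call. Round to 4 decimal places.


Answer: Call price = 9.3855

Derivation:
Put-call parity: C - P = S_0 * exp(-qT) - K * exp(-rT).
S_0 * exp(-qT) = 46.1900 * 1.00000000 = 46.19000000
K * exp(-rT) = 40.7200 * 0.97044553 = 39.51654213
C = P + S*exp(-qT) - K*exp(-rT)
C = 2.7120 + 46.19000000 - 39.51654213 = 9.3855


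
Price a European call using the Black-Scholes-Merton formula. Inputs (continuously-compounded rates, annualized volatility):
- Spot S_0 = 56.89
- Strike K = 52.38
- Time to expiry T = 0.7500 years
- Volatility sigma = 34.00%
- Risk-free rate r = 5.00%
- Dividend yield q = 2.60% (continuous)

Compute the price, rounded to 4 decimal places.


Answer: Price = 9.2437

Derivation:
d1 = (ln(S/K) + (r - q + 0.5*sigma^2) * T) / (sigma * sqrt(T)) = 0.48886197
d2 = d1 - sigma * sqrt(T) = 0.19441333
exp(-rT) = 0.96319442; exp(-qT) = 0.98068890
C = S_0 * exp(-qT) * N(d1) - K * exp(-rT) * N(d2)
N(d1) = 0.68753029; N(d2) = 0.57707387
C = 56.8900 * 0.98068890 * 0.68753029 - 52.3800 * 0.96319442 * 0.57707387 = 9.2437


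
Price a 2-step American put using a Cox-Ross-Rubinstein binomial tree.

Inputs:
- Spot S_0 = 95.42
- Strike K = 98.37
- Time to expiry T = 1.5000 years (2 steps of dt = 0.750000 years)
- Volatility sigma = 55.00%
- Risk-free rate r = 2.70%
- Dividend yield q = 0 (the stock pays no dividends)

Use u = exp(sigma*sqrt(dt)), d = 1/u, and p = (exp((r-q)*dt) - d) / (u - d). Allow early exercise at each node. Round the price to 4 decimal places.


dt = T/N = 0.750000
u = exp(sigma*sqrt(dt)) = 1.610128; d = 1/u = 0.621068
p = (exp((r-q)*dt) - d) / (u - d) = 0.403806
Discount per step: exp(-r*dt) = 0.979954
Stock lattice S(k, i) with i counting down-moves:
  k=0: S(0,0) = 95.4200
  k=1: S(1,0) = 153.6385; S(1,1) = 59.2624
  k=2: S(2,0) = 247.3777; S(2,1) = 95.4200; S(2,2) = 36.8060
Terminal payoffs V(N, i) = max(K - S_T, 0):
  V(2,0) = 0.000000; V(2,1) = 2.950000; V(2,2) = 61.564023
Backward induction: V(k, i) = exp(-r*dt) * [p * V(k+1, i) + (1-p) * V(k+1, i+1)]; then take max(V_cont, immediate exercise) for American.
  V(1,0) = exp(-r*dt) * [p*0.000000 + (1-p)*2.950000] = 1.723517; exercise = 0.000000; V(1,0) = max -> 1.723517
  V(1,1) = exp(-r*dt) * [p*2.950000 + (1-p)*61.564023] = 37.135689; exercise = 39.107648; V(1,1) = max -> 39.107648
  V(0,0) = exp(-r*dt) * [p*1.723517 + (1-p)*39.107648] = 23.530379; exercise = 2.950000; V(0,0) = max -> 23.530379

Answer: Price = V(0,0) = 23.5304


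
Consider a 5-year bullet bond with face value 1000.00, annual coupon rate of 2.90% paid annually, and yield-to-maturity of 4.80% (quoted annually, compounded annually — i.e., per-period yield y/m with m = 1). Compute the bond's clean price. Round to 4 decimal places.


Answer: Price = 917.2832

Derivation:
Coupon per period c = face * coupon_rate / m = 29.000000
Periods per year m = 1; per-period yield y/m = 0.048000
Number of cashflows N = 5
Cashflows (t years, CF_t, discount factor 1/(1+y/m)^(m*t), PV):
  t = 1.0000: CF_t = 29.000000, DF = 0.954198, PV = 27.671756
  t = 2.0000: CF_t = 29.000000, DF = 0.910495, PV = 26.404347
  t = 3.0000: CF_t = 29.000000, DF = 0.868793, PV = 25.194988
  t = 4.0000: CF_t = 29.000000, DF = 0.829001, PV = 24.041019
  t = 5.0000: CF_t = 1029.000000, DF = 0.791031, PV = 813.971055
Price P = sum_t PV_t = 917.283164


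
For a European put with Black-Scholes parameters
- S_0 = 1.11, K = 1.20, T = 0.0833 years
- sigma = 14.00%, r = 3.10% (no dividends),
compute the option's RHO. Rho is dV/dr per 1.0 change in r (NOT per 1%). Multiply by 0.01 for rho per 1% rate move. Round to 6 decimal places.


d1 = -1.8453224400; d2 = -1.8857288752
phi(d1) = 0.0726903975; exp(-qT) = 1.0000000000; exp(-rT) = 0.9974210313
N(-d2) = 0.9703342501
Rho = -K*T*exp(-rT)*N(-d2) = -1.2000 * 0.0833 * 0.9974210313 * 0.9703342501 = -0.096744

Answer: Rho = -0.096744


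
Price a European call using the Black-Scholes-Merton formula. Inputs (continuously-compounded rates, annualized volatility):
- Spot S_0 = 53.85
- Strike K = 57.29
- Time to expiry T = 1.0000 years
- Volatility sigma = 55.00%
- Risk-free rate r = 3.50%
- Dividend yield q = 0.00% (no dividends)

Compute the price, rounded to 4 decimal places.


d1 = (ln(S/K) + (r - q + 0.5*sigma^2) * T) / (sigma * sqrt(T)) = 0.22604785
d2 = d1 - sigma * sqrt(T) = -0.32395215
exp(-rT) = 0.96560542; exp(-qT) = 1.00000000
C = S_0 * exp(-qT) * N(d1) - K * exp(-rT) * N(d2)
N(d1) = 0.58941790; N(d2) = 0.37298713
C = 53.8500 * 1.00000000 * 0.58941790 - 57.2900 * 0.96560542 * 0.37298713 = 11.1067

Answer: Price = 11.1067


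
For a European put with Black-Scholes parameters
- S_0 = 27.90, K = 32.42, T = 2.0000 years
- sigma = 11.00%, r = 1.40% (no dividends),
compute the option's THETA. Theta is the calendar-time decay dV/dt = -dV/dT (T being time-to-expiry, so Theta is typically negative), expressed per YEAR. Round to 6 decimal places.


Answer: Theta = 0.018646

Derivation:
d1 = -0.7074206561; d2 = -0.8629841480
phi(d1) = 0.3106275958; exp(-qT) = 1.0000000000; exp(-rT) = 0.9723883668
Theta = -S*exp(-qT)*phi(d1)*sigma/(2*sqrt(T)) + r*K*exp(-rT)*N(-d2) - q*S*exp(-qT)*N(-d1)
N(-d1) = 0.7603474479; N(-d2) = 0.8059269087; sqrt(T) = 1.4142135624
Term 1 = -27.9000 * 1.0000000000 * 0.3106275958 * 0.1100 / (2 * 1.4142135624) = -0.3370481365
Term 2 = 0.0140 * 32.4200 * 0.9723883668 * 0.8059269087 = 0.3556939327
Term 3 = 0 (no dividend yield, q = 0)
Theta = -0.3370481365 + (0.3556939327) + (0.0000000000) = 0.018646


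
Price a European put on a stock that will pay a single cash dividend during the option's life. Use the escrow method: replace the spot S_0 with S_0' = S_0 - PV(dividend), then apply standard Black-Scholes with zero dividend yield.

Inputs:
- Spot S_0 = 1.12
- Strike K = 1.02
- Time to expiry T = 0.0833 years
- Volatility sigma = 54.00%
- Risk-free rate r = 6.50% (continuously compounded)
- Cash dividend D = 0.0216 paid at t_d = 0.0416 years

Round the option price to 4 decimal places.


Answer: Price = 0.0320

Derivation:
PV(D) = D * exp(-r * t_d) = 0.0216 * 0.99729965 = 0.02154167
S_0' = S_0 - PV(D) = 1.1200 - 0.02154167 = 1.09845833
d1 = (ln(S_0'/K) + (r + sigma^2/2)*T) / (sigma*sqrt(T)) = 0.58814690
d2 = d1 - sigma*sqrt(T) = 0.43229350
exp(-rT) = 0.99460013
N(-d1) = 0.27821685; N(-d2) = 0.33276405
P = K * exp(-rT) * N(-d2) - S_0' * N(-d1) = 1.0200 * 0.99460013 * 0.33276405 - 1.09845833 * 0.27821685 = 0.0320


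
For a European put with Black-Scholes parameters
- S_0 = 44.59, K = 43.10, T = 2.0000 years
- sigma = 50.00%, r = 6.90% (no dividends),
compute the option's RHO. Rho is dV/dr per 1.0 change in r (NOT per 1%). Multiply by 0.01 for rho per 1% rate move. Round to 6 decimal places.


d1 = 0.5967792033; d2 = -0.1103275779
phi(d1) = 0.3338674430; exp(-qT) = 1.0000000000; exp(-rT) = 0.8710986917
N(-d2) = 0.5439252066
Rho = -K*T*exp(-rT)*N(-d2) = -43.1000 * 2.0000 * 0.8710986917 * 0.5439252066 = -40.842641

Answer: Rho = -40.842641


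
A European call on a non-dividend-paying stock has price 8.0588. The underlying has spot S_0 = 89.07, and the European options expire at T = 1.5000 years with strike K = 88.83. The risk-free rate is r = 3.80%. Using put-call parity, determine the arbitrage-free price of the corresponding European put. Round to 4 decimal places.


Put-call parity: C - P = S_0 * exp(-qT) - K * exp(-rT).
S_0 * exp(-qT) = 89.0700 * 1.00000000 = 89.07000000
K * exp(-rT) = 88.8300 * 0.94459407 = 83.90829118
P = C - S*exp(-qT) + K*exp(-rT)
P = 8.0588 - 89.07000000 + 83.90829118 = 2.8971

Answer: Put price = 2.8971


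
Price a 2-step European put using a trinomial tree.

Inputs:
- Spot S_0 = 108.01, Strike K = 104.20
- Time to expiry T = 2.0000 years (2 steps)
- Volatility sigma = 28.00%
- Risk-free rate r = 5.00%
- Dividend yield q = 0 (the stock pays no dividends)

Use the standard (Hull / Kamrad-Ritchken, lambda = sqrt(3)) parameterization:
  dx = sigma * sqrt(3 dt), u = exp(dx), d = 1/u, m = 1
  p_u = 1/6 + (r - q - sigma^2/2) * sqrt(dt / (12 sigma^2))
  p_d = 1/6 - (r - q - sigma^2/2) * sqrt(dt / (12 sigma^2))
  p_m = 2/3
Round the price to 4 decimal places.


dt = T/N = 1.000000; dx = sigma*sqrt(3*dt) = 0.484974
u = exp(dx) = 1.624133; d = 1/u = 0.615713
p_u = 0.177801, p_m = 0.666667, p_d = 0.155532
Discount per step: exp(-r*dt) = 0.951229
Stock lattice S(k, j) with j the centered position index:
  k=0: S(0,+0) = 108.0100
  k=1: S(1,-1) = 66.5032; S(1,+0) = 108.0100; S(1,+1) = 175.4226
  k=2: S(2,-2) = 40.9469; S(2,-1) = 66.5032; S(2,+0) = 108.0100; S(2,+1) = 175.4226; S(2,+2) = 284.9097
Terminal payoffs V(N, j) = max(K - S_T, 0):
  V(2,-2) = 63.253130; V(2,-1) = 37.696832; V(2,+0) = 0.000000; V(2,+1) = 0.000000; V(2,+2) = 0.000000
Backward induction: V(k, j) = exp(-r*dt) * [p_u * V(k+1, j+1) + p_m * V(k+1, j) + p_d * V(k+1, j-1)]
  V(1,-1) = exp(-r*dt) * [p_u*0.000000 + p_m*37.696832 + p_d*63.253130] = 33.263647
  V(1,+0) = exp(-r*dt) * [p_u*0.000000 + p_m*0.000000 + p_d*37.696832] = 5.577121
  V(1,+1) = exp(-r*dt) * [p_u*0.000000 + p_m*0.000000 + p_d*0.000000] = 0.000000
  V(0,+0) = exp(-r*dt) * [p_u*0.000000 + p_m*5.577121 + p_d*33.263647] = 8.457993

Answer: Price = V(0,0) = 8.4580


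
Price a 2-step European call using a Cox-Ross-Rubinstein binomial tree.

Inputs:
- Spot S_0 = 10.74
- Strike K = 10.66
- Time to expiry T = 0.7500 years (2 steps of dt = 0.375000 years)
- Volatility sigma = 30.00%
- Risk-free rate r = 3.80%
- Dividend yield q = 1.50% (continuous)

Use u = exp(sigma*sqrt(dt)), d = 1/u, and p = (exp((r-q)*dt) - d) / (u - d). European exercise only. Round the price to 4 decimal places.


dt = T/N = 0.375000
u = exp(sigma*sqrt(dt)) = 1.201669; d = 1/u = 0.832176
p = (exp((r-q)*dt) - d) / (u - d) = 0.477645
Discount per step: exp(-r*dt) = 0.985851
Stock lattice S(k, i) with i counting down-moves:
  k=0: S(0,0) = 10.7400
  k=1: S(1,0) = 12.9059; S(1,1) = 8.9376
  k=2: S(2,0) = 15.5087; S(2,1) = 10.7400; S(2,2) = 7.4376
Terminal payoffs V(N, i) = max(S_T - K, 0):
  V(2,0) = 4.848660; V(2,1) = 0.080000; V(2,2) = 0.000000
Backward induction: V(k, i) = exp(-r*dt) * [p * V(k+1, i) + (1-p) * V(k+1, i+1)].
  V(1,0) = exp(-r*dt) * [p*4.848660 + (1-p)*0.080000] = 2.324365
  V(1,1) = exp(-r*dt) * [p*0.080000 + (1-p)*0.000000] = 0.037671
  V(0,0) = exp(-r*dt) * [p*2.324365 + (1-p)*0.037671] = 1.113911

Answer: Price = V(0,0) = 1.1139


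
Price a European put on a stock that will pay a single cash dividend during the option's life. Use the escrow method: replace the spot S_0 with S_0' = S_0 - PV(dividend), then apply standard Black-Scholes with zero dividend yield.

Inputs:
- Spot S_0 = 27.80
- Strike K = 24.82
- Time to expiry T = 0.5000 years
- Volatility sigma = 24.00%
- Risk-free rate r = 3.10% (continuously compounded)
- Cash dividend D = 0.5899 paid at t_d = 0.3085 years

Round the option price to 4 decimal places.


Answer: Price = 0.6965

Derivation:
PV(D) = D * exp(-r * t_d) = 0.5899 * 0.99048208 = 0.58428538
S_0' = S_0 - PV(D) = 27.8000 - 0.58428538 = 27.21571462
d1 = (ln(S_0'/K) + (r + sigma^2/2)*T) / (sigma*sqrt(T)) = 0.71915570
d2 = d1 - sigma*sqrt(T) = 0.54945008
exp(-rT) = 0.98461951
N(-d1) = 0.23602249; N(-d2) = 0.29134831
P = K * exp(-rT) * N(-d2) - S_0' * N(-d1) = 24.8200 * 0.98461951 * 0.29134831 - 27.21571462 * 0.23602249 = 0.6965


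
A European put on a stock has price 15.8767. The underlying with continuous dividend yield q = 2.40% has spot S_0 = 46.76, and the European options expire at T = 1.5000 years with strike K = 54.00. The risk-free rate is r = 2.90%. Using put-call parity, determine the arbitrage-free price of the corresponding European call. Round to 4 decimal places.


Answer: Call price = 9.2819

Derivation:
Put-call parity: C - P = S_0 * exp(-qT) - K * exp(-rT).
S_0 * exp(-qT) = 46.7600 * 0.96464029 = 45.10658012
K * exp(-rT) = 54.0000 * 0.95743255 = 51.70135792
C = P + S*exp(-qT) - K*exp(-rT)
C = 15.8767 + 45.10658012 - 51.70135792 = 9.2819


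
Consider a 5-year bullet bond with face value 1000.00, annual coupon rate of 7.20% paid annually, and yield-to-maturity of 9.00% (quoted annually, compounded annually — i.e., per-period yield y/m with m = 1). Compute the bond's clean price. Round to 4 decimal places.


Answer: Price = 929.9863

Derivation:
Coupon per period c = face * coupon_rate / m = 72.000000
Periods per year m = 1; per-period yield y/m = 0.090000
Number of cashflows N = 5
Cashflows (t years, CF_t, discount factor 1/(1+y/m)^(m*t), PV):
  t = 1.0000: CF_t = 72.000000, DF = 0.917431, PV = 66.055046
  t = 2.0000: CF_t = 72.000000, DF = 0.841680, PV = 60.600960
  t = 3.0000: CF_t = 72.000000, DF = 0.772183, PV = 55.597211
  t = 4.0000: CF_t = 72.000000, DF = 0.708425, PV = 51.006615
  t = 5.0000: CF_t = 1072.000000, DF = 0.649931, PV = 696.726446
Price P = sum_t PV_t = 929.986277


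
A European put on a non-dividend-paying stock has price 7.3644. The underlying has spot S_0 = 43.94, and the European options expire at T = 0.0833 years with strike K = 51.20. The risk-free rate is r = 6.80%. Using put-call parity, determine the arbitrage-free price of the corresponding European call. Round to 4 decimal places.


Answer: Call price = 0.3936

Derivation:
Put-call parity: C - P = S_0 * exp(-qT) - K * exp(-rT).
S_0 * exp(-qT) = 43.9400 * 1.00000000 = 43.94000000
K * exp(-rT) = 51.2000 * 0.99435161 = 50.91080256
C = P + S*exp(-qT) - K*exp(-rT)
C = 7.3644 + 43.94000000 - 50.91080256 = 0.3936


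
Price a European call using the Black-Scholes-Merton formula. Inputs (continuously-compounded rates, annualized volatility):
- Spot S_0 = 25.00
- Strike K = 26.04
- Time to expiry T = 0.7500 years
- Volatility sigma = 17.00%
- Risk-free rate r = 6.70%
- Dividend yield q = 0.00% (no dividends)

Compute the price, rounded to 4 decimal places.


d1 = (ln(S/K) + (r - q + 0.5*sigma^2) * T) / (sigma * sqrt(T)) = 0.13808525
d2 = d1 - sigma * sqrt(T) = -0.00913906
exp(-rT) = 0.95099165; exp(-qT) = 1.00000000
C = S_0 * exp(-qT) * N(d1) - K * exp(-rT) * N(d2)
N(d1) = 0.55491348; N(d2) = 0.49635409
C = 25.0000 * 1.00000000 * 0.55491348 - 26.0400 * 0.95099165 * 0.49635409 = 1.5812

Answer: Price = 1.5812


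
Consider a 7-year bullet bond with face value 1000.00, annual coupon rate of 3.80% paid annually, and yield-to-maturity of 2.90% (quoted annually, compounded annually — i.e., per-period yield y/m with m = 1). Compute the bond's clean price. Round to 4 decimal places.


Coupon per period c = face * coupon_rate / m = 38.000000
Periods per year m = 1; per-period yield y/m = 0.029000
Number of cashflows N = 7
Cashflows (t years, CF_t, discount factor 1/(1+y/m)^(m*t), PV):
  t = 1.0000: CF_t = 38.000000, DF = 0.971817, PV = 36.929057
  t = 2.0000: CF_t = 38.000000, DF = 0.944429, PV = 35.888297
  t = 3.0000: CF_t = 38.000000, DF = 0.917812, PV = 34.876868
  t = 4.0000: CF_t = 38.000000, DF = 0.891946, PV = 33.893943
  t = 5.0000: CF_t = 38.000000, DF = 0.866808, PV = 32.938720
  t = 6.0000: CF_t = 38.000000, DF = 0.842379, PV = 32.010418
  t = 7.0000: CF_t = 1038.000000, DF = 0.818639, PV = 849.747176
Price P = sum_t PV_t = 1056.284480

Answer: Price = 1056.2845


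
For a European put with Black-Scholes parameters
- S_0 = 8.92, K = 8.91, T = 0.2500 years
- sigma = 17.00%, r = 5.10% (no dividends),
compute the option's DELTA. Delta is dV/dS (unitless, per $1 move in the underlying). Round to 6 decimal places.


Answer: Delta = -0.418514

Derivation:
d1 = 0.2056965307; d2 = 0.1206965307
phi(d1) = 0.3905910928; exp(-qT) = 1.0000000000; exp(-rT) = 0.9873309369
N(-d1) = 0.4185139844
Delta = -exp(-qT) * N(-d1) = -1.0000000000 * 0.4185139844 = -0.418514


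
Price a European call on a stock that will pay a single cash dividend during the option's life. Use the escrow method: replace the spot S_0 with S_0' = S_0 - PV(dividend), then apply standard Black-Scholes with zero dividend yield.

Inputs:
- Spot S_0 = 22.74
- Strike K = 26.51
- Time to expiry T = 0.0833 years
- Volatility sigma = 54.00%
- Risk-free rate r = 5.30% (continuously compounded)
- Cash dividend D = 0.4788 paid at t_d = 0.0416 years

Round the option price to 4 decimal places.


PV(D) = D * exp(-r * t_d) = 0.4788 * 0.99779763 = 0.47774550
S_0' = S_0 - PV(D) = 22.7400 - 0.47774550 = 22.26225450
d1 = (ln(S_0'/K) + (r + sigma^2/2)*T) / (sigma*sqrt(T)) = -1.01421828
d2 = d1 - sigma*sqrt(T) = -1.17007167
exp(-rT) = 0.99559483
N(d1) = 0.15523930; N(d2) = 0.12098606
C = S_0' * N(d1) - K * exp(-rT) * N(d2) = 22.26225450 * 0.15523930 - 26.5100 * 0.99559483 * 0.12098606 = 0.2628

Answer: Price = 0.2628


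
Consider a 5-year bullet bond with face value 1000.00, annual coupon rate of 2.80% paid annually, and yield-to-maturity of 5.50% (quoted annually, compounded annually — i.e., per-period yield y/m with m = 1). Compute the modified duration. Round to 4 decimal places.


Coupon per period c = face * coupon_rate / m = 28.000000
Periods per year m = 1; per-period yield y/m = 0.055000
Number of cashflows N = 5
Cashflows (t years, CF_t, discount factor 1/(1+y/m)^(m*t), PV):
  t = 1.0000: CF_t = 28.000000, DF = 0.947867, PV = 26.540284
  t = 2.0000: CF_t = 28.000000, DF = 0.898452, PV = 25.156668
  t = 3.0000: CF_t = 28.000000, DF = 0.851614, PV = 23.845183
  t = 4.0000: CF_t = 28.000000, DF = 0.807217, PV = 22.602069
  t = 5.0000: CF_t = 1028.000000, DF = 0.765134, PV = 786.558116
Price P = sum_t PV_t = 884.702319
First compute Macaulay numerator sum_t t * PV_t:
  t * PV_t at t = 1.0000: 26.540284
  t * PV_t at t = 2.0000: 50.313335
  t * PV_t at t = 3.0000: 71.535548
  t * PV_t at t = 4.0000: 90.408275
  t * PV_t at t = 5.0000: 3932.790579
Macaulay duration D = 4171.588021 / 884.702319 = 4.715245
Modified duration = D / (1 + y/m) = 4.715245 / (1 + 0.055000) = 4.469426

Answer: Modified duration = 4.4694
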